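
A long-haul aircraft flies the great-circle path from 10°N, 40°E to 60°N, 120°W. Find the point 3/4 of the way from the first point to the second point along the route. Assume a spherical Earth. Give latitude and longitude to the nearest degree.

≈ 80°N, 56°W

Write both endpoints as unit vectors p₁, p₂ with components (cos φ cos λ, cos φ sin λ, sin φ).
The central angle between the endpoints is δ = arccos(p₁·p₂) ≈ 1.888 rad (108.2°).
Interpolate at f = 3/4 with slerp weights a = sin((1−f)δ)/sin δ ≈ 0.479, b = sin(fδ)/sin δ ≈ 1.040.
p = a·p₁ + b·p₂ ≈ (0.101, -0.147, 0.984); φ = arcsin(p_z) ≈ 79.71°, λ = atan2(p_y, p_x) ≈ -55.54°.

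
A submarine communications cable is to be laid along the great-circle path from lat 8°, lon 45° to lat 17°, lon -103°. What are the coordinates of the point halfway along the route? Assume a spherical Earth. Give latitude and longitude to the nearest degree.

≈ lat 39°, lon -26°

Convert each endpoint to a unit vector on the sphere (x = cos φ cos λ, y = cos φ sin λ, z = sin φ).
The central angle between the endpoints is δ = arccos(p₁·p₂) ≈ 2.438 rad (139.7°).
Interpolate at f = 1/2 with slerp weights a = sin((1−f)δ)/sin δ ≈ 1.451, b = sin(fδ)/sin δ ≈ 1.451.
p = a·p₁ + b·p₂ ≈ (0.704, -0.336, 0.626); φ = arcsin(p_z) ≈ 38.76°, λ = atan2(p_y, p_x) ≈ -25.52°.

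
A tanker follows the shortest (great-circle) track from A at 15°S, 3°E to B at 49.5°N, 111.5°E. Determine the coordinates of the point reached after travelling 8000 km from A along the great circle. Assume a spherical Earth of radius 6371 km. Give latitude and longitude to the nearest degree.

≈ 37°N, 56°E

Convert each endpoint to a unit vector on the sphere (x = cos φ cos λ, y = cos φ sin λ, z = sin φ).
The central angle between the endpoints is δ = arccos(p₁·p₂) ≈ 1.978 rad (113.3°). The total great-circle distance is δ·R ≈ 1.978 × 6371 ≈ 12601 km, so the target fraction is f = 8000/12601 ≈ 0.635.
Interpolate at f ≈ 0.635 with slerp weights a = sin((1−f)δ)/sin δ ≈ 0.720, b = sin(fδ)/sin δ ≈ 1.035.
p = a·p₁ + b·p₂ ≈ (0.448, 0.662, 0.601); φ = arcsin(p_z) ≈ 36.94°, λ = atan2(p_y, p_x) ≈ 55.92°.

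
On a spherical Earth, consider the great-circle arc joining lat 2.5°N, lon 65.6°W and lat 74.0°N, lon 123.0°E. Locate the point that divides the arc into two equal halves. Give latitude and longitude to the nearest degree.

≈ lat 54°N, lon 69°W

Write both endpoints as unit vectors p₁, p₂ with components (cos φ cos λ, cos φ sin λ, sin φ).
The central angle between the endpoints is δ = arccos(p₁·p₂) ≈ 1.803 rad (103.3°).
Interpolate at f = 1/2 with slerp weights a = sin((1−f)δ)/sin δ ≈ 0.806, b = sin(fδ)/sin δ ≈ 0.806.
p = a·p₁ + b·p₂ ≈ (0.212, -0.547, 0.810); φ = arcsin(p_z) ≈ 54.09°, λ = atan2(p_y, p_x) ≈ -68.85°.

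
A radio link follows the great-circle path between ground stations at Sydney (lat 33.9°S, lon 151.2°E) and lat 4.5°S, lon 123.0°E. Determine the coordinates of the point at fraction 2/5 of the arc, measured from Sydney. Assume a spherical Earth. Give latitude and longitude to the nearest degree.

Write both endpoints as unit vectors p₁, p₂ with components (cos φ cos λ, cos φ sin λ, sin φ).
The central angle between the endpoints is δ = arccos(p₁·p₂) ≈ 0.687 rad (39.4°).
Interpolate at f = 2/5 with slerp weights a = sin((1−f)δ)/sin δ ≈ 0.632, b = sin(fδ)/sin δ ≈ 0.428.
p = a·p₁ + b·p₂ ≈ (-0.692, 0.610, -0.386); φ = arcsin(p_z) ≈ -22.70°, λ = atan2(p_y, p_x) ≈ 138.58°.

≈ lat 23°S, lon 139°E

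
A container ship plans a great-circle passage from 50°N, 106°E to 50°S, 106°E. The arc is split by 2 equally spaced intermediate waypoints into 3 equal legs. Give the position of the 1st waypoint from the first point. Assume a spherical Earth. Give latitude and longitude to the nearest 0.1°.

From cos δ = sin φ₁ sin φ₂ + cos φ₁ cos φ₂ cos Δλ, the central angle is δ ≈ 1.745 rad (100.0°).
Interpolate at f = 1/3 with slerp weights a = sin((1−f)δ)/sin δ ≈ 0.932, b = sin(fδ)/sin δ ≈ 0.558.
p = a·p₁ + b·p₂ ≈ (-0.264, 0.921, 0.287); φ = arcsin(p_z) ≈ 16.67°, λ = atan2(p_y, p_x) ≈ 106.00°.

≈ 16.7°N, 106.0°E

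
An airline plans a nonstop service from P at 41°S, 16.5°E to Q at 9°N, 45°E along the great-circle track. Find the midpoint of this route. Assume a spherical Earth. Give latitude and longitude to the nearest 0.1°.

≈ 16.5°S, 32.7°E

Convert each endpoint to a unit vector on the sphere (x = cos φ cos λ, y = cos φ sin λ, z = sin φ).
The central angle between the endpoints is δ = arccos(p₁·p₂) ≈ 0.985 rad (56.5°).
Interpolate at f = 1/2 with slerp weights a = sin((1−f)δ)/sin δ ≈ 0.568, b = sin(fδ)/sin δ ≈ 0.568.
p = a·p₁ + b·p₂ ≈ (0.807, 0.518, -0.284); φ = arcsin(p_z) ≈ -16.47°, λ = atan2(p_y, p_x) ≈ 32.69°.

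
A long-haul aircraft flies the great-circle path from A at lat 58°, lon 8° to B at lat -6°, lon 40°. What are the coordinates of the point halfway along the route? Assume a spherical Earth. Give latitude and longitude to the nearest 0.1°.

≈ lat 26.8°, lon 29.0°

Write both endpoints as unit vectors p₁, p₂ with components (cos φ cos λ, cos φ sin λ, sin φ).
The central angle between the endpoints is δ = arccos(p₁·p₂) ≈ 1.204 rad (69.0°).
Interpolate at f = 1/2 with slerp weights a = sin((1−f)δ)/sin δ ≈ 0.607, b = sin(fδ)/sin δ ≈ 0.607.
p = a·p₁ + b·p₂ ≈ (0.781, 0.433, 0.451); φ = arcsin(p_z) ≈ 26.81°, λ = atan2(p_y, p_x) ≈ 28.99°.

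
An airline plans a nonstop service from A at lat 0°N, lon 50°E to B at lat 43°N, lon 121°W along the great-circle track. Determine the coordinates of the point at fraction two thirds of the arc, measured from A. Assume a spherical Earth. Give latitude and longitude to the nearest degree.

≈ lat 80°N, lon 45°W

Convert each endpoint to a unit vector on the sphere (x = cos φ cos λ, y = cos φ sin λ, z = sin φ).
The central angle between the endpoints is δ = arccos(p₁·p₂) ≈ 2.378 rad (136.2°).
Interpolate at f = 2/3 with slerp weights a = sin((1−f)δ)/sin δ ≈ 1.030, b = sin(fδ)/sin δ ≈ 1.446.
p = a·p₁ + b·p₂ ≈ (0.117, -0.117, 0.986); φ = arcsin(p_z) ≈ 80.44°, λ = atan2(p_y, p_x) ≈ -45.02°.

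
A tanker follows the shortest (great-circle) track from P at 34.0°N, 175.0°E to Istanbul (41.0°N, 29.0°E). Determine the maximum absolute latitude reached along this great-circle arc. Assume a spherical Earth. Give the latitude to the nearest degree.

The great circle lies in the plane with unit normal n̂ = (p₁ × p₂)/|p₁ × p₂|.
Here n̂_z ≈ -0.354; the vertex latitude is φ_max = arccos|n̂_z| ≈ 69.3°.
Check via Clairaut: cos φ_max = |cos φ₁| · sin C = cos(34.0°)·sin(25.3°) ≈ 0.354, again giving ≈ 69.3°.

≈ 69°N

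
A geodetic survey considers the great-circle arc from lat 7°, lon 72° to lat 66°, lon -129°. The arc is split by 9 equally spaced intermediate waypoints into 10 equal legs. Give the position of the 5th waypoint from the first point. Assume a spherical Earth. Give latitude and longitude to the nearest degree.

≈ lat 59°, lon 85°

Convert each endpoint to a unit vector on the sphere (x = cos φ cos λ, y = cos φ sin λ, z = sin φ).
The central angle between the endpoints is δ = arccos(p₁·p₂) ≈ 1.840 rad (105.4°).
Interpolate at f = 5/10 with slerp weights a = sin((1−f)δ)/sin δ ≈ 0.825, b = sin(fδ)/sin δ ≈ 0.825.
p = a·p₁ + b·p₂ ≈ (0.042, 0.518, 0.854); φ = arcsin(p_z) ≈ 58.68°, λ = atan2(p_y, p_x) ≈ 85.38°.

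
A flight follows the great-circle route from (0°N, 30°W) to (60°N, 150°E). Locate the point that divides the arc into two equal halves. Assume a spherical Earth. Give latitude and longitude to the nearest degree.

Convert each endpoint to a unit vector on the sphere (x = cos φ cos λ, y = cos φ sin λ, z = sin φ).
The central angle between the endpoints is δ = arccos(p₁·p₂) ≈ 2.094 rad (120.0°).
Interpolate at f = 1/2 with slerp weights a = sin((1−f)δ)/sin δ ≈ 1.000, b = sin(fδ)/sin δ ≈ 1.000.
p = a·p₁ + b·p₂ ≈ (0.433, -0.250, 0.866); φ = arcsin(p_z) ≈ 60.00°, λ = atan2(p_y, p_x) ≈ -30.00°.

≈ (60°N, 30°W)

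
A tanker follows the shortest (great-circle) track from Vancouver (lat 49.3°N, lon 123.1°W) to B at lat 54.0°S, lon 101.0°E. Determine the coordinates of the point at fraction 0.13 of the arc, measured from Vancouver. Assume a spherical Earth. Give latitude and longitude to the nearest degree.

≈ lat 38°N, lon 146°W

Write both endpoints as unit vectors p₁, p₂ with components (cos φ cos λ, cos φ sin λ, sin φ).
The central angle between the endpoints is δ = arccos(p₁·p₂) ≈ 2.665 rad (152.7°).
Interpolate at f = 0.13 with slerp weights a = sin((1−f)δ)/sin δ ≈ 1.598, b = sin(fδ)/sin δ ≈ 0.740.
p = a·p₁ + b·p₂ ≈ (-0.652, -0.446, 0.613); φ = arcsin(p_z) ≈ 37.80°, λ = atan2(p_y, p_x) ≈ -145.63°.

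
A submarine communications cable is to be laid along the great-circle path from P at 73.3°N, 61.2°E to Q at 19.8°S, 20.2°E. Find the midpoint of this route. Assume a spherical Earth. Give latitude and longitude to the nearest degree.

≈ 28°N, 29°E

From cos δ = sin φ₁ sin φ₂ + cos φ₁ cos φ₂ cos Δλ, the central angle is δ ≈ 1.691 rad (96.9°).
Interpolate at f = 1/2 with slerp weights a = sin((1−f)δ)/sin δ ≈ 0.754, b = sin(fδ)/sin δ ≈ 0.754.
p = a·p₁ + b·p₂ ≈ (0.770, 0.435, 0.467); φ = arcsin(p_z) ≈ 27.82°, λ = atan2(p_y, p_x) ≈ 29.45°.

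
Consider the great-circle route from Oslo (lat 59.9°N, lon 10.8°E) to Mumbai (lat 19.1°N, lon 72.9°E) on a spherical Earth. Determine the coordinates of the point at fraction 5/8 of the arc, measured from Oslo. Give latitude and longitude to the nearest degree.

≈ lat 38°N, lon 59°E

Convert each endpoint to a unit vector on the sphere (x = cos φ cos λ, y = cos φ sin λ, z = sin φ).
The central angle between the endpoints is δ = arccos(p₁·p₂) ≈ 1.042 rad (59.7°).
Interpolate at f = 5/8 with slerp weights a = sin((1−f)δ)/sin δ ≈ 0.441, b = sin(fδ)/sin δ ≈ 0.702.
p = a·p₁ + b·p₂ ≈ (0.412, 0.675, 0.611); φ = arcsin(p_z) ≈ 37.68°, λ = atan2(p_y, p_x) ≈ 58.60°.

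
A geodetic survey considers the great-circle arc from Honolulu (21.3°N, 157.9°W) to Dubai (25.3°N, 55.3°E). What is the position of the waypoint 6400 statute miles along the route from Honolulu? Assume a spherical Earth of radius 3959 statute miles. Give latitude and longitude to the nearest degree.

≈ (47°N, 83°E)

Write both endpoints as unit vectors p₁, p₂ with components (cos φ cos λ, cos φ sin λ, sin φ).
The central angle between the endpoints is δ = arccos(p₁·p₂) ≈ 2.153 rad (123.3°). The total great-circle distance is δ·R ≈ 2.153 × 3959 ≈ 8522 mi, so the target fraction is f = 6400/8522 ≈ 0.751.
Interpolate at f ≈ 0.751 with slerp weights a = sin((1−f)δ)/sin δ ≈ 0.611, b = sin(fδ)/sin δ ≈ 1.196.
p = a·p₁ + b·p₂ ≈ (0.088, 0.674, 0.733); φ = arcsin(p_z) ≈ 47.15°, λ = atan2(p_y, p_x) ≈ 82.60°.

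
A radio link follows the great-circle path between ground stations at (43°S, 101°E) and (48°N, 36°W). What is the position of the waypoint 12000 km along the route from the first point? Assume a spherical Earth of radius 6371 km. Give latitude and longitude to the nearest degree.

≈ (30°N, 14°E)

The haversine formula gives a central angle δ ≈ 2.615 rad (149.9°) between the endpoints. The total great-circle distance is δ·R ≈ 2.615 × 6371 ≈ 16663 km, so the target fraction is f = 12000/16663 ≈ 0.720.
Interpolate at f ≈ 0.720 with slerp weights a = sin((1−f)δ)/sin δ ≈ 1.331, b = sin(fδ)/sin δ ≈ 1.894.
p = a·p₁ + b·p₂ ≈ (0.840, 0.210, 0.500); φ = arcsin(p_z) ≈ 30.03°, λ = atan2(p_y, p_x) ≈ 14.05°.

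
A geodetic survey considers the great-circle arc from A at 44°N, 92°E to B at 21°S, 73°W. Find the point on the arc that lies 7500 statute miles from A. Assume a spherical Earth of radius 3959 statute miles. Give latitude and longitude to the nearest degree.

Convert each endpoint to a unit vector on the sphere (x = cos φ cos λ, y = cos φ sin λ, z = sin φ).
The central angle between the endpoints is δ = arccos(p₁·p₂) ≈ 2.685 rad (153.8°). The total great-circle distance is δ·R ≈ 2.685 × 3959 ≈ 10630 mi, so the target fraction is f = 7500/10630 ≈ 0.706.
Interpolate at f ≈ 0.706 with slerp weights a = sin((1−f)δ)/sin δ ≈ 1.613, b = sin(fδ)/sin δ ≈ 2.151.
p = a·p₁ + b·p₂ ≈ (0.547, -0.761, 0.349); φ = arcsin(p_z) ≈ 20.46°, λ = atan2(p_y, p_x) ≈ -54.31°.

≈ 20°N, 54°W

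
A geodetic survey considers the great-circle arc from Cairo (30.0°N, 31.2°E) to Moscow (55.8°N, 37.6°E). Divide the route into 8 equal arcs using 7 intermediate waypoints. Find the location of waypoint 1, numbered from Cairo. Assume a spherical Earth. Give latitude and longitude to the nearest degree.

≈ (33°N, 32°E)

Write both endpoints as unit vectors p₁, p₂ with components (cos φ cos λ, cos φ sin λ, sin φ).
The central angle between the endpoints is δ = arccos(p₁·p₂) ≈ 0.457 rad (26.2°).
Interpolate at f = 1/8 with slerp weights a = sin((1−f)δ)/sin δ ≈ 0.882, b = sin(fδ)/sin δ ≈ 0.129.
p = a·p₁ + b·p₂ ≈ (0.711, 0.440, 0.548); φ = arcsin(p_z) ≈ 33.24°, λ = atan2(p_y, p_x) ≈ 31.76°.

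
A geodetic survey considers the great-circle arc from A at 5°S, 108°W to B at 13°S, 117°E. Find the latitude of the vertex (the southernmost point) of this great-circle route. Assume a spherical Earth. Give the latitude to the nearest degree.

≈ 23°S

The great circle lies in the plane with unit normal n̂ = (p₁ × p₂)/|p₁ × p₂|.
Here n̂_z ≈ -0.921; the vertex latitude is φ_max = arccos|n̂_z| ≈ 22.9°.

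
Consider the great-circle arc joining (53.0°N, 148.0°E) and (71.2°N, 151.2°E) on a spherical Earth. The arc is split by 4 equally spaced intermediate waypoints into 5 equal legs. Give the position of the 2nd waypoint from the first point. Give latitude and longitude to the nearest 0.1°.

From cos δ = sin φ₁ sin φ₂ + cos φ₁ cos φ₂ cos Δλ, the central angle is δ ≈ 0.319 rad (18.3°).
Interpolate at f = 2/5 with slerp weights a = sin((1−f)δ)/sin δ ≈ 0.607, b = sin(fδ)/sin δ ≈ 0.406.
p = a·p₁ + b·p₂ ≈ (-0.424, 0.256, 0.869); φ = arcsin(p_z) ≈ 60.29°, λ = atan2(p_y, p_x) ≈ 148.84°.

≈ (60.3°N, 148.8°E)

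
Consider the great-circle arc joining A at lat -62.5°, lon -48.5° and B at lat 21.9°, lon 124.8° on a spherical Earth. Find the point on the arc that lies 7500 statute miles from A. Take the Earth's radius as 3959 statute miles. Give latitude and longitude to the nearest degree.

≈ lat -9°, lon 122°

The haversine formula gives a central angle δ ≈ 2.429 rad (139.1°) between the endpoints. The total great-circle distance is δ·R ≈ 2.429 × 3959 ≈ 9614 mi, so the target fraction is f = 7500/9614 ≈ 0.780.
Interpolate at f ≈ 0.780 with slerp weights a = sin((1−f)δ)/sin δ ≈ 0.778, b = sin(fδ)/sin δ ≈ 1.449.
p = a·p₁ + b·p₂ ≈ (-0.529, 0.835, -0.150); φ = arcsin(p_z) ≈ -8.61°, λ = atan2(p_y, p_x) ≈ 122.37°.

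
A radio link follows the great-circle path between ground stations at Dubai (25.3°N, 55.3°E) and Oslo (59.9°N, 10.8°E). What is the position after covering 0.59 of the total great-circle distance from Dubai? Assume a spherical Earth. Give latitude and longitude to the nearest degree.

≈ 48°N, 36°E

Convert each endpoint to a unit vector on the sphere (x = cos φ cos λ, y = cos φ sin λ, z = sin φ).
The central angle between the endpoints is δ = arccos(p₁·p₂) ≈ 0.805 rad (46.1°).
Interpolate at f = 0.59 with slerp weights a = sin((1−f)δ)/sin δ ≈ 0.450, b = sin(fδ)/sin δ ≈ 0.634.
p = a·p₁ + b·p₂ ≈ (0.544, 0.394, 0.741); φ = arcsin(p_z) ≈ 47.82°, λ = atan2(p_y, p_x) ≈ 35.90°.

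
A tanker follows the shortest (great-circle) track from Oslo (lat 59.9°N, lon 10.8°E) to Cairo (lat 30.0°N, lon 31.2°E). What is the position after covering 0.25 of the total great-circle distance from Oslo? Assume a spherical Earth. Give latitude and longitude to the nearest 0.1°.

Write both endpoints as unit vectors p₁, p₂ with components (cos φ cos λ, cos φ sin λ, sin φ).
The central angle between the endpoints is δ = arccos(p₁·p₂) ≈ 0.574 rad (32.9°).
Interpolate at f = 0.25 with slerp weights a = sin((1−f)δ)/sin δ ≈ 0.769, b = sin(fδ)/sin δ ≈ 0.263.
p = a·p₁ + b·p₂ ≈ (0.574, 0.190, 0.797); φ = arcsin(p_z) ≈ 52.81°, λ = atan2(p_y, p_x) ≈ 18.36°.

≈ lat 52.8°N, lon 18.4°E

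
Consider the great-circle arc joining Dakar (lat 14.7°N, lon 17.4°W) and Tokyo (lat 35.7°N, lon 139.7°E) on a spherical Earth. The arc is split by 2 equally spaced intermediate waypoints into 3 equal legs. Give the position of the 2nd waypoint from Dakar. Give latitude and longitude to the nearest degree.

≈ lat 66°N, lon 90°E

Write both endpoints as unit vectors p₁, p₂ with components (cos φ cos λ, cos φ sin λ, sin φ).
The central angle between the endpoints is δ = arccos(p₁·p₂) ≈ 2.184 rad (125.1°).
Interpolate at f = 2/3 with slerp weights a = sin((1−f)δ)/sin δ ≈ 0.814, b = sin(fδ)/sin δ ≈ 1.215.
p = a·p₁ + b·p₂ ≈ (-0.001, 0.403, 0.915); φ = arcsin(p_z) ≈ 66.25°, λ = atan2(p_y, p_x) ≈ 90.19°.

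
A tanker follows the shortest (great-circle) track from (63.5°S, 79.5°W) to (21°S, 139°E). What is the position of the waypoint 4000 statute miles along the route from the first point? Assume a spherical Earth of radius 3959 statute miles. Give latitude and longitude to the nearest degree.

Convert each endpoint to a unit vector on the sphere (x = cos φ cos λ, y = cos φ sin λ, z = sin φ).
The central angle between the endpoints is δ = arccos(p₁·p₂) ≈ 1.576 rad (90.3°). The total great-circle distance is δ·R ≈ 1.576 × 3959 ≈ 6240 mi, so the target fraction is f = 4000/6240 ≈ 0.641.
Interpolate at f ≈ 0.641 with slerp weights a = sin((1−f)δ)/sin δ ≈ 0.536, b = sin(fδ)/sin δ ≈ 0.847.
p = a·p₁ + b·p₂ ≈ (-0.553, 0.284, -0.783); φ = arcsin(p_z) ≈ -51.56°, λ = atan2(p_y, p_x) ≈ 152.86°.

≈ (52°S, 153°E)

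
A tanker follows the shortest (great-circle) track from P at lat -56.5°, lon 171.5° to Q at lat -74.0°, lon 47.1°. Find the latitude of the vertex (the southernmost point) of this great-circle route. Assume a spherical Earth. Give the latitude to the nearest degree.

≈ -80°

The great circle lies in the plane with unit normal n̂ = (p₁ × p₂)/|p₁ × p₂|.
Here n̂_z ≈ -0.180; the vertex latitude is φ_max = arccos|n̂_z| ≈ 79.6°.
Check via Clairaut: cos φ_max = |cos φ₁| · sin C = cos(56.5°)·sin(161.0°) ≈ 0.180, again giving ≈ 79.6°.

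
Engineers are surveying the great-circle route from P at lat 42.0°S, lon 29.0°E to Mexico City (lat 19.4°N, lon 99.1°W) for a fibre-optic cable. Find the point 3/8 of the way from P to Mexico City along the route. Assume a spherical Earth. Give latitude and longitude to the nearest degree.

≈ lat 33°S, lon 33°W

Write both endpoints as unit vectors p₁, p₂ with components (cos φ cos λ, cos φ sin λ, sin φ).
The central angle between the endpoints is δ = arccos(p₁·p₂) ≈ 2.285 rad (130.9°).
Interpolate at f = 3/8 with slerp weights a = sin((1−f)δ)/sin δ ≈ 1.310, b = sin(fδ)/sin δ ≈ 1.000.
p = a·p₁ + b·p₂ ≈ (0.702, -0.459, -0.544); φ = arcsin(p_z) ≈ -32.97°, λ = atan2(p_y, p_x) ≈ -33.20°.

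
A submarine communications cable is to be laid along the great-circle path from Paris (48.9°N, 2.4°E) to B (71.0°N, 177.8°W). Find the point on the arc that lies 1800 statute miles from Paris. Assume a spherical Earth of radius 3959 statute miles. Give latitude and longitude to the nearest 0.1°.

≈ (75.0°N, 2.5°E)

Write both endpoints as unit vectors p₁, p₂ with components (cos φ cos λ, cos φ sin λ, sin φ).
The central angle between the endpoints is δ = arccos(p₁·p₂) ≈ 1.049 rad (60.1°). The total great-circle distance is δ·R ≈ 1.049 × 3959 ≈ 4153 mi, so the target fraction is f = 1800/4153 ≈ 0.433.
Interpolate at f ≈ 0.433 with slerp weights a = sin((1−f)δ)/sin δ ≈ 0.646, b = sin(fδ)/sin δ ≈ 0.507.
p = a·p₁ + b·p₂ ≈ (0.259, 0.011, 0.966); φ = arcsin(p_z) ≈ 74.95°, λ = atan2(p_y, p_x) ≈ 2.53°.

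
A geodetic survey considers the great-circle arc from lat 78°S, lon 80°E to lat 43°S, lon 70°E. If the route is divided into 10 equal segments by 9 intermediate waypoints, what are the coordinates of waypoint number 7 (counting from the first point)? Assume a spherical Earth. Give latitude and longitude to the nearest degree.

Write both endpoints as unit vectors p₁, p₂ with components (cos φ cos λ, cos φ sin λ, sin φ).
The central angle between the endpoints is δ = arccos(p₁·p₂) ≈ 0.615 rad (35.2°).
Interpolate at f = 7/10 with slerp weights a = sin((1−f)δ)/sin δ ≈ 0.318, b = sin(fδ)/sin δ ≈ 0.723.
p = a·p₁ + b·p₂ ≈ (0.192, 0.562, -0.804); φ = arcsin(p_z) ≈ -53.54°, λ = atan2(p_y, p_x) ≈ 71.11°.

≈ lat 54°S, lon 71°E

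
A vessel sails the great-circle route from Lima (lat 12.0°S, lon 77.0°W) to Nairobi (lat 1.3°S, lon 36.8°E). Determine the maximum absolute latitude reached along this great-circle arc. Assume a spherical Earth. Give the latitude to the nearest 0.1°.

≈ 13.7°S

The great circle lies in the plane with unit normal n̂ = (p₁ × p₂)/|p₁ × p₂|.
Here n̂_z ≈ +0.972; the vertex latitude is φ_max = arccos|n̂_z| ≈ 13.7°.
Check via Clairaut: cos φ_max = |cos φ₁| · sin C = cos(12.0°)·sin(96.6°) ≈ 0.972, again giving ≈ 13.7°.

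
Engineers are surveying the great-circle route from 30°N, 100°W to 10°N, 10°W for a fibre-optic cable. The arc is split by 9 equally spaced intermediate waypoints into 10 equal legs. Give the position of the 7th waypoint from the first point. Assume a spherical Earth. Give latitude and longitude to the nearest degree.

≈ 21°N, 34°W

The haversine formula gives a central angle δ ≈ 1.484 rad (85.0°) between the endpoints.
Interpolate at f = 7/10 with slerp weights a = sin((1−f)δ)/sin δ ≈ 0.432, b = sin(fδ)/sin δ ≈ 0.865.
p = a·p₁ + b·p₂ ≈ (0.774, -0.517, 0.366); φ = arcsin(p_z) ≈ 21.49°, λ = atan2(p_y, p_x) ≈ -33.72°.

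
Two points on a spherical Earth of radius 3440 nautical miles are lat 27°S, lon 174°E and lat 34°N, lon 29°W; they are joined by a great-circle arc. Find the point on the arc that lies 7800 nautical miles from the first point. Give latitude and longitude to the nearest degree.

From cos δ = sin φ₁ sin φ₂ + cos φ₁ cos φ₂ cos Δλ, the central angle is δ ≈ 2.776 rad (159.0°). The total great-circle distance is δ·R ≈ 2.776 × 3440 ≈ 9549 nmi, so the target fraction is f = 7800/9549 ≈ 0.817.
Interpolate at f ≈ 0.817 with slerp weights a = sin((1−f)δ)/sin δ ≈ 1.361, b = sin(fδ)/sin δ ≈ 2.144.
p = a·p₁ + b·p₂ ≈ (0.349, -0.735, 0.581); φ = arcsin(p_z) ≈ 35.54°, λ = atan2(p_y, p_x) ≈ -64.60°.

≈ lat 36°N, lon 65°W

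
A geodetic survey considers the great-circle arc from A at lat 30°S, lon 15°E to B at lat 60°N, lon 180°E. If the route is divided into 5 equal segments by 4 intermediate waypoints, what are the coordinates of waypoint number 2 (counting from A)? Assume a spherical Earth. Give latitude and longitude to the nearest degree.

≈ lat 28°N, lon 29°E

The haversine formula gives a central angle δ ≈ 2.589 rad (148.4°) between the endpoints.
Interpolate at f = 2/5 with slerp weights a = sin((1−f)δ)/sin δ ≈ 1.905, b = sin(fδ)/sin δ ≈ 1.639.
p = a·p₁ + b·p₂ ≈ (0.774, 0.427, 0.467); φ = arcsin(p_z) ≈ 27.84°, λ = atan2(p_y, p_x) ≈ 28.88°.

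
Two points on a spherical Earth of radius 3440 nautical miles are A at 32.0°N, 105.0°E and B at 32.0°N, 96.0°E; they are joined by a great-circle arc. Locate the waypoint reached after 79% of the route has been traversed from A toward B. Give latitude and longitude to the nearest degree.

Convert each endpoint to a unit vector on the sphere (x = cos φ cos λ, y = cos φ sin λ, z = sin φ).
The central angle between the endpoints is δ = arccos(p₁·p₂) ≈ 0.133 rad (7.6°).
Interpolate at f = 0.79 with slerp weights a = sin((1−f)δ)/sin δ ≈ 0.211, b = sin(fδ)/sin δ ≈ 0.791.
p = a·p₁ + b·p₂ ≈ (-0.116, 0.840, 0.531); φ = arcsin(p_z) ≈ 32.05°, λ = atan2(p_y, p_x) ≈ 97.89°.

≈ 32°N, 98°E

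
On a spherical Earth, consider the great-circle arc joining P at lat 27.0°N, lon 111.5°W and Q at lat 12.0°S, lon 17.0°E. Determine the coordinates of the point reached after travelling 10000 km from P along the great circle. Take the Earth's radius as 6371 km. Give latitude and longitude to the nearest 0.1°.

Convert each endpoint to a unit vector on the sphere (x = cos φ cos λ, y = cos φ sin λ, z = sin φ).
The central angle between the endpoints is δ = arccos(p₁·p₂) ≈ 2.261 rad (129.6°). The total great-circle distance is δ·R ≈ 2.261 × 6371 ≈ 14407 km, so the target fraction is f = 10000/14407 ≈ 0.694.
Interpolate at f ≈ 0.694 with slerp weights a = sin((1−f)δ)/sin δ ≈ 0.827, b = sin(fδ)/sin δ ≈ 1.297.
p = a·p₁ + b·p₂ ≈ (0.943, -0.315, 0.106); φ = arcsin(p_z) ≈ 6.08°, λ = atan2(p_y, p_x) ≈ -18.47°.

≈ lat 6.1°N, lon 18.5°W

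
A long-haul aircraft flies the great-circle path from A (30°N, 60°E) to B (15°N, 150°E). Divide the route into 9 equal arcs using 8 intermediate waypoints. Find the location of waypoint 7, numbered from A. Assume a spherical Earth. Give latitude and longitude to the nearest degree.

The haversine formula gives a central angle δ ≈ 1.441 rad (82.6°) between the endpoints.
Interpolate at f = 7/9 with slerp weights a = sin((1−f)δ)/sin δ ≈ 0.317, b = sin(fδ)/sin δ ≈ 0.908.
p = a·p₁ + b·p₂ ≈ (-0.622, 0.677, 0.394); φ = arcsin(p_z) ≈ 23.19°, λ = atan2(p_y, p_x) ≈ 132.60°.

≈ (23°N, 133°E)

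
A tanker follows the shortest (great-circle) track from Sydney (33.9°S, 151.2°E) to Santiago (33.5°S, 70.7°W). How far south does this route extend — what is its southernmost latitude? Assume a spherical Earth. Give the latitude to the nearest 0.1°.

≈ 61.8°S

The great circle lies in the plane with unit normal n̂ = (p₁ × p₂)/|p₁ × p₂|.
Here n̂_z ≈ +0.472; the vertex latitude is φ_max = arccos|n̂_z| ≈ 61.8°.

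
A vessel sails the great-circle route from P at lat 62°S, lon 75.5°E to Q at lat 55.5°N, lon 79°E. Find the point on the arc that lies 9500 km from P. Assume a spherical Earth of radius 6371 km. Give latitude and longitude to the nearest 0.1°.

The haversine formula gives a central angle δ ≈ 2.051 rad (117.5°) between the endpoints. The total great-circle distance is δ·R ≈ 2.051 × 6371 ≈ 13069 km, so the target fraction is f = 9500/13069 ≈ 0.727.
Interpolate at f ≈ 0.727 with slerp weights a = sin((1−f)δ)/sin δ ≈ 0.599, b = sin(fδ)/sin δ ≈ 1.124.
p = a·p₁ + b·p₂ ≈ (0.192, 0.897, 0.397); φ = arcsin(p_z) ≈ 23.41°, λ = atan2(p_y, p_x) ≈ 77.93°.

≈ lat 23.4°N, lon 77.9°E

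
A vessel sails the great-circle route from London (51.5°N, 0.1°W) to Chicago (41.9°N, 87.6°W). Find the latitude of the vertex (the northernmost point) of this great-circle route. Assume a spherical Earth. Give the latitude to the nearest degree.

≈ 57°N

The great circle lies in the plane with unit normal n̂ = (p₁ × p₂)/|p₁ × p₂|.
Here n̂_z ≈ -0.551; the vertex latitude is φ_max = arccos|n̂_z| ≈ 56.6°.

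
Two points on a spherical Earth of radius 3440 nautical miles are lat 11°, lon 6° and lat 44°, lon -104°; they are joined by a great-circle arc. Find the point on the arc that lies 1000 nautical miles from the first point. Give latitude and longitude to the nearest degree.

≈ lat 23°, lon -6°

Write both endpoints as unit vectors p₁, p₂ with components (cos φ cos λ, cos φ sin λ, sin φ).
The central angle between the endpoints is δ = arccos(p₁·p₂) ≈ 1.680 rad (96.3°). The total great-circle distance is δ·R ≈ 1.680 × 3440 ≈ 5779 nmi, so the target fraction is f = 1000/5779 ≈ 0.173.
Interpolate at f ≈ 0.173 with slerp weights a = sin((1−f)δ)/sin δ ≈ 0.989, b = sin(fδ)/sin δ ≈ 0.288.
p = a·p₁ + b·p₂ ≈ (0.916, -0.100, 0.389); φ = arcsin(p_z) ≈ 22.90°, λ = atan2(p_y, p_x) ≈ -6.21°.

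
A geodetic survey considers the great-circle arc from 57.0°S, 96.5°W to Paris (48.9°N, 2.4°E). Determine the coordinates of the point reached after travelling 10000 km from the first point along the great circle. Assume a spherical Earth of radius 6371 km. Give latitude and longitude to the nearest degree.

Convert each endpoint to a unit vector on the sphere (x = cos φ cos λ, y = cos φ sin λ, z = sin φ).
The central angle between the endpoints is δ = arccos(p₁·p₂) ≈ 2.329 rad (133.4°). The total great-circle distance is δ·R ≈ 2.329 × 6371 ≈ 14836 km, so the target fraction is f = 10000/14836 ≈ 0.674.
Interpolate at f ≈ 0.674 with slerp weights a = sin((1−f)δ)/sin δ ≈ 0.948, b = sin(fδ)/sin δ ≈ 1.377.
p = a·p₁ + b·p₂ ≈ (0.846, -0.475, 0.243); φ = arcsin(p_z) ≈ 14.05°, λ = atan2(p_y, p_x) ≈ -29.31°.

≈ 14°N, 29°W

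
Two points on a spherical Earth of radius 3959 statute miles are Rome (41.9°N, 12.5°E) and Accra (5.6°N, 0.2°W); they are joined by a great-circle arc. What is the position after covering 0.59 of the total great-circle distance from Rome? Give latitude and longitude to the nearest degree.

≈ (21°N, 4°E)

Write both endpoints as unit vectors p₁, p₂ with components (cos φ cos λ, cos φ sin λ, sin φ).
The central angle between the endpoints is δ = arccos(p₁·p₂) ≈ 0.664 rad (38.0°).
Interpolate at f = 0.59 with slerp weights a = sin((1−f)δ)/sin δ ≈ 0.436, b = sin(fδ)/sin δ ≈ 0.620.
p = a·p₁ + b·p₂ ≈ (0.934, 0.068, 0.352); φ = arcsin(p_z) ≈ 20.60°, λ = atan2(p_y, p_x) ≈ 4.17°.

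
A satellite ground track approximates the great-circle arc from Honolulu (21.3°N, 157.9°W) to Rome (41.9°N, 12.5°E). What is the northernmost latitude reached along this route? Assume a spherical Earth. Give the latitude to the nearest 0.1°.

≈ 82.6°N

The great circle lies in the plane with unit normal n̂ = (p₁ × p₂)/|p₁ × p₂|.
Here n̂_z ≈ +0.129; the vertex latitude is φ_max = arccos|n̂_z| ≈ 82.6°.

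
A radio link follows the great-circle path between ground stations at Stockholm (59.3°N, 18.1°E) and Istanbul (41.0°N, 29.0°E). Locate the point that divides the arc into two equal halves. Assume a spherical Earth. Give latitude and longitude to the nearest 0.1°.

≈ 50.3°N, 24.6°E

Convert each endpoint to a unit vector on the sphere (x = cos φ cos λ, y = cos φ sin λ, z = sin φ).
The central angle between the endpoints is δ = arccos(p₁·p₂) ≈ 0.341 rad (19.5°).
Interpolate at f = 1/2 with slerp weights a = sin((1−f)δ)/sin δ ≈ 0.507, b = sin(fδ)/sin δ ≈ 0.507.
p = a·p₁ + b·p₂ ≈ (0.581, 0.266, 0.769); φ = arcsin(p_z) ≈ 50.27°, λ = atan2(p_y, p_x) ≈ 24.60°.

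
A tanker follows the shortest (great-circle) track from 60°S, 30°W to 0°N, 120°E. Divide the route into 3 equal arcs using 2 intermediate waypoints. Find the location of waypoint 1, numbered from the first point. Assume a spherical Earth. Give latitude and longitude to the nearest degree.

The haversine formula gives a central angle δ ≈ 2.019 rad (115.7°) between the endpoints.
Interpolate at f = 1/3 with slerp weights a = sin((1−f)δ)/sin δ ≈ 1.081, b = sin(fδ)/sin δ ≈ 0.691.
p = a·p₁ + b·p₂ ≈ (0.123, 0.328, -0.937); φ = arcsin(p_z) ≈ -69.48°, λ = atan2(p_y, p_x) ≈ 69.54°.

≈ 69°S, 70°E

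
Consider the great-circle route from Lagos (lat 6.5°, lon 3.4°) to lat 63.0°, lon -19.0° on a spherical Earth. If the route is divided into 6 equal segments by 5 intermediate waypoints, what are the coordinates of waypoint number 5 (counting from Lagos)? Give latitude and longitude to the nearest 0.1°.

≈ lat 54.0°, lon -11.6°

Convert each endpoint to a unit vector on the sphere (x = cos φ cos λ, y = cos φ sin λ, z = sin φ).
The central angle between the endpoints is δ = arccos(p₁·p₂) ≈ 1.026 rad (58.8°).
Interpolate at f = 5/6 with slerp weights a = sin((1−f)δ)/sin δ ≈ 0.199, b = sin(fδ)/sin δ ≈ 0.882.
p = a·p₁ + b·p₂ ≈ (0.576, -0.119, 0.809); φ = arcsin(p_z) ≈ 53.97°, λ = atan2(p_y, p_x) ≈ -11.64°.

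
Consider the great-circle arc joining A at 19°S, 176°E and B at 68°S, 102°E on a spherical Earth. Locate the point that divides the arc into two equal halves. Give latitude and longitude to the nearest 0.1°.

Convert each endpoint to a unit vector on the sphere (x = cos φ cos λ, y = cos φ sin λ, z = sin φ).
The central angle between the endpoints is δ = arccos(p₁·p₂) ≈ 1.160 rad (66.5°).
Interpolate at f = 1/2 with slerp weights a = sin((1−f)δ)/sin δ ≈ 0.598, b = sin(fδ)/sin δ ≈ 0.598.
p = a·p₁ + b·p₂ ≈ (-0.610, 0.258, -0.749); φ = arcsin(p_z) ≈ -48.49°, λ = atan2(p_y, p_x) ≈ 157.05°.

≈ 48.5°S, 157.1°E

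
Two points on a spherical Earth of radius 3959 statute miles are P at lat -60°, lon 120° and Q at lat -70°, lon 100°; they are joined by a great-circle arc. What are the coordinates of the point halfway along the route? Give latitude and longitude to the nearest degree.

Write both endpoints as unit vectors p₁, p₂ with components (cos φ cos λ, cos φ sin λ, sin φ).
The central angle between the endpoints is δ = arccos(p₁·p₂) ≈ 0.226 rad (13.0°).
Interpolate at f = 1/2 with slerp weights a = sin((1−f)δ)/sin δ ≈ 0.503, b = sin(fδ)/sin δ ≈ 0.503.
p = a·p₁ + b·p₂ ≈ (-0.156, 0.387, -0.909); φ = arcsin(p_z) ≈ -65.32°, λ = atan2(p_y, p_x) ≈ 111.89°.

≈ lat -65°, lon 112°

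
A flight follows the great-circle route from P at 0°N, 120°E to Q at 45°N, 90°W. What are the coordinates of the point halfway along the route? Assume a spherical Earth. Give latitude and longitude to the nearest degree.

The haversine formula gives a central angle δ ≈ 2.230 rad (127.8°) between the endpoints.
Interpolate at f = 1/2 with slerp weights a = sin((1−f)δ)/sin δ ≈ 1.136, b = sin(fδ)/sin δ ≈ 1.136.
p = a·p₁ + b·p₂ ≈ (-0.568, 0.180, 0.803); φ = arcsin(p_z) ≈ 53.43°, λ = atan2(p_y, p_x) ≈ 162.37°.

≈ 53°N, 162°E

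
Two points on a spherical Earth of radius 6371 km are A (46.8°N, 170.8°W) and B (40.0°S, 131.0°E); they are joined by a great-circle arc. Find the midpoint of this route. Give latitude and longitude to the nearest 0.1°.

≈ (3.9°N, 158.3°E)

The haversine formula gives a central angle δ ≈ 1.764 rad (101.1°) between the endpoints.
Interpolate at f = 1/2 with slerp weights a = sin((1−f)δ)/sin δ ≈ 0.787, b = sin(fδ)/sin δ ≈ 0.787.
p = a·p₁ + b·p₂ ≈ (-0.927, 0.369, 0.068); φ = arcsin(p_z) ≈ 3.89°, λ = atan2(p_y, p_x) ≈ 158.31°.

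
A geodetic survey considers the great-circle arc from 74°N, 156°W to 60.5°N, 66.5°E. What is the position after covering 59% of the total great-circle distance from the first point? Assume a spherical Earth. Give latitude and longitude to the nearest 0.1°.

≈ 76.5°N, 87.2°E

Write both endpoints as unit vectors p₁, p₂ with components (cos φ cos λ, cos φ sin λ, sin φ).
The central angle between the endpoints is δ = arccos(p₁·p₂) ≈ 0.743 rad (42.6°).
Interpolate at f = 0.59 with slerp weights a = sin((1−f)δ)/sin δ ≈ 0.443, b = sin(fδ)/sin δ ≈ 0.627.
p = a·p₁ + b·p₂ ≈ (0.012, 0.234, 0.972); φ = arcsin(p_z) ≈ 76.47°, λ = atan2(p_y, p_x) ≈ 87.17°.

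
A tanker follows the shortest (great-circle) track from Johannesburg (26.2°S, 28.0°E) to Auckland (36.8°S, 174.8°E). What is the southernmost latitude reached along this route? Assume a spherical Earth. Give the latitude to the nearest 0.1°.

The great circle lies in the plane with unit normal n̂ = (p₁ × p₂)/|p₁ × p₂|.
Here n̂_z ≈ +0.418; the vertex latitude is φ_max = arccos|n̂_z| ≈ 65.3°.

≈ 65.3°S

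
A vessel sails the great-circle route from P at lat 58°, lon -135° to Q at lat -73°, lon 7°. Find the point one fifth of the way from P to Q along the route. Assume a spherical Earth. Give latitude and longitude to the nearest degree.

≈ lat 29°, lon -118°

Convert each endpoint to a unit vector on the sphere (x = cos φ cos λ, y = cos φ sin λ, z = sin φ).
The central angle between the endpoints is δ = arccos(p₁·p₂) ≈ 2.774 rad (158.9°).
Interpolate at f = 1/5 with slerp weights a = sin((1−f)δ)/sin δ ≈ 2.217, b = sin(fδ)/sin δ ≈ 1.464.
p = a·p₁ + b·p₂ ≈ (-0.406, -0.778, 0.479); φ = arcsin(p_z) ≈ 28.63°, λ = atan2(p_y, p_x) ≈ -117.52°.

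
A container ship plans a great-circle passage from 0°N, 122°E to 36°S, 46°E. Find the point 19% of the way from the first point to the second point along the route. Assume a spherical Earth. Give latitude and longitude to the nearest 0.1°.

≈ 8.9°S, 109.9°E

From cos δ = sin φ₁ sin φ₂ + cos φ₁ cos φ₂ cos Δλ, the central angle is δ ≈ 1.374 rad (78.7°).
Interpolate at f = 0.19 with slerp weights a = sin((1−f)δ)/sin δ ≈ 0.915, b = sin(fδ)/sin δ ≈ 0.263.
p = a·p₁ + b·p₂ ≈ (-0.337, 0.929, -0.155); φ = arcsin(p_z) ≈ -8.90°, λ = atan2(p_y, p_x) ≈ 109.93°.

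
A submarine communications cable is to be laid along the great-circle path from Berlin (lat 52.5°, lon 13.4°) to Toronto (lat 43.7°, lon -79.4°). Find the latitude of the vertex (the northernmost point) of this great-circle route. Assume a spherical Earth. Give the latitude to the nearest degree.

The great circle lies in the plane with unit normal n̂ = (p₁ × p₂)/|p₁ × p₂|.
Here n̂_z ≈ -0.517; the vertex latitude is φ_max = arccos|n̂_z| ≈ 58.9°.
Check via Clairaut: cos φ_max = |cos φ₁| · sin C = cos(52.5°)·sin(58.1°) ≈ 0.517, again giving ≈ 58.9°.

≈ 59°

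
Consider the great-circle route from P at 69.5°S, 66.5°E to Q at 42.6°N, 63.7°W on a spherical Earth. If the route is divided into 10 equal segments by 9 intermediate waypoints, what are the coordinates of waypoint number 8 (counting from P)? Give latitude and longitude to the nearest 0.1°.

≈ 16.2°N, 50.8°W

Write both endpoints as unit vectors p₁, p₂ with components (cos φ cos λ, cos φ sin λ, sin φ).
The central angle between the endpoints is δ = arccos(p₁·p₂) ≈ 2.499 rad (143.2°).
Interpolate at f = 8/10 with slerp weights a = sin((1−f)δ)/sin δ ≈ 0.799, b = sin(fδ)/sin δ ≈ 1.518.
p = a·p₁ + b·p₂ ≈ (0.607, -0.745, 0.278); φ = arcsin(p_z) ≈ 16.17°, λ = atan2(p_y, p_x) ≈ -50.84°.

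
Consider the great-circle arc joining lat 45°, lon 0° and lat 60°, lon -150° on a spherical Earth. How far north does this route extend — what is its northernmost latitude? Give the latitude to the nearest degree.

≈ 79°

The great circle lies in the plane with unit normal n̂ = (p₁ × p₂)/|p₁ × p₂|.
Here n̂_z ≈ -0.186; the vertex latitude is φ_max = arccos|n̂_z| ≈ 79.3°.
Check via Clairaut: cos φ_max = |cos φ₁| · sin C = cos(45.0°)·sin(15.2°) ≈ 0.186, again giving ≈ 79.3°.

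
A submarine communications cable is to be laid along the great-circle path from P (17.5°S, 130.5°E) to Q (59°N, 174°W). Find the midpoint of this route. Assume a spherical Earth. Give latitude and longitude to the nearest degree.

≈ (23°N, 149°E)

From cos δ = sin φ₁ sin φ₂ + cos φ₁ cos φ₂ cos Δλ, the central angle is δ ≈ 1.550 rad (88.8°).
Interpolate at f = 1/2 with slerp weights a = sin((1−f)δ)/sin δ ≈ 0.700, b = sin(fδ)/sin δ ≈ 0.700.
p = a·p₁ + b·p₂ ≈ (-0.792, 0.470, 0.390); φ = arcsin(p_z) ≈ 22.92°, λ = atan2(p_y, p_x) ≈ 149.32°.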